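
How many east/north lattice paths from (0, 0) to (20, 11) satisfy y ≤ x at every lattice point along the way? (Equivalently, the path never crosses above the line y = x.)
Number of paths = 40320150

By the reflection principle (André's argument), the number of monotone paths to (20, 11) with n ≤ m that never go above y = x is C(31, 20) − C(31, 21) = 84672315 − 44352165 = 40320150.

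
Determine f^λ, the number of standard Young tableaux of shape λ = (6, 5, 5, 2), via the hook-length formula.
# SYT of shape (6, 5, 5, 2) = 2042040

Hook-length formula: f^λ = n! / Π hook(c), product over all cells c of the Young diagram. For λ = (6, 5, 5, 2), n = 18 boxes. Hook lengths by row (left-to-right, top-to-bottom): [9, 8, 6, 5, 4, 1]; [7, 6, 4, 3, 2]; [6, 5, 3, 2, 1]; [2, 1]. Product of hooks = 3135283200. So f^λ = 18! / 3135283200 = 6402373705728000 / 3135283200 = 2042040.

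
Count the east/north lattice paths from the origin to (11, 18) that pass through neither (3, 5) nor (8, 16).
Number of paths = 18293220

Inclusion–exclusion. Total paths: C(29, 11) = 34597290. Through P₁: C(8, 3)·C(21, 8) = 11395440. Through P₂: C(24, 8)·C(5, 3) = 7354710. Since P₁ is strictly southwest of P₂, a monotone path through both must visit P₁ then P₂; paths through both = C(8, 3)·C(16, 5)·C(5, 3) = 2446080. Avoid both = 34597290 − 11395440 − 7354710 + 2446080 = 18293220.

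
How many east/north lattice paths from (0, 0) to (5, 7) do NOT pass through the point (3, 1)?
Number of paths = 680

Total paths from (0, 0) to (5, 7): C(12, 5) = 792. Paths through (3, 1): (paths (0, 0) → (3, 1)) × (paths (3, 1) → (5, 7)) = C(4, 3) · C(8, 2) = 4 · 28 = 112. Avoidance count = 792 − 112 = 680.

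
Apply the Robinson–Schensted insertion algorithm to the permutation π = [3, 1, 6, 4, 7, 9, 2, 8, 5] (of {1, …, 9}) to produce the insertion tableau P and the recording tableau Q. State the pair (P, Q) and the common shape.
P = [1, 2, 5, 8] / [3, 4, 7] / [6, 9];  Q = [1, 3, 5, 6] / [2, 4, 8] / [7, 9];  common shape = (4, 3, 2)

Row-insert the values π_1, π_2, … into P one at a time, bumping the leftmost entry strictly greater than the inserted value down to the next row. The recording tableau Q records, in position (i, j), the step at which that cell was added to P.
  Insert 3 (step 1): P = [3];  Q = [1]
  Insert 1 (step 2): P = [1] / [3];  Q = [1] / [2]
  Insert 6 (step 3): P = [1, 6] / [3];  Q = [1, 3] / [2]
  Insert 4 (step 4): P = [1, 4] / [3, 6];  Q = [1, 3] / [2, 4]
  Insert 7 (step 5): P = [1, 4, 7] / [3, 6];  Q = [1, 3, 5] / [2, 4]
  Insert 9 (step 6): P = [1, 4, 7, 9] / [3, 6];  Q = [1, 3, 5, 6] / [2, 4]
  Insert 2 (step 7): P = [1, 2, 7, 9] / [3, 4] / [6];  Q = [1, 3, 5, 6] / [2, 4] / [7]
  Insert 8 (step 8): P = [1, 2, 7, 8] / [3, 4, 9] / [6];  Q = [1, 3, 5, 6] / [2, 4, 8] / [7]
  Insert 5 (step 9): P = [1, 2, 5, 8] / [3, 4, 7] / [6, 9];  Q = [1, 3, 5, 6] / [2, 4, 8] / [7, 9]
Final shape: (4, 3, 2).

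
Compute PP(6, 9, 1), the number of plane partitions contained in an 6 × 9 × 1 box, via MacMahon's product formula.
PP(6, 9, 1) = 5005

Evaluate the triple product over i = 1..6, j = 1..9, k = 1..1. The factors are (2/1) · (3/2) · (4/3) · (5/4) · (6/5) · (7/6) · (8/7) · (9/8) · … (54 factors total). The numerators and denominators telescope so the product is an integer; carrying out the multiplication exactly gives PP(6, 9, 1) = 5005.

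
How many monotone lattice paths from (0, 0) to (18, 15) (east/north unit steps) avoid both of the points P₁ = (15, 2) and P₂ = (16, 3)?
Number of paths = 1037018733

Inclusion–exclusion. Total paths: C(33, 18) = 1037158320. Through P₁: C(17, 15)·C(16, 3) = 76160. Through P₂: C(19, 16)·C(14, 2) = 88179. Since P₁ is strictly southwest of P₂, a monotone path through both must visit P₁ then P₂; paths through both = C(17, 15)·C(2, 1)·C(14, 2) = 24752. Avoid both = 1037158320 − 76160 − 88179 + 24752 = 1037018733.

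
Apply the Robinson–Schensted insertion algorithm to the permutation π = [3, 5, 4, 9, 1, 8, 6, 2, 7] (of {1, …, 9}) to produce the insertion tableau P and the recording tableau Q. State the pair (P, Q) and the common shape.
P = [1, 2, 6, 7] / [3, 4] / [5, 8] / [9];  Q = [1, 2, 4, 9] / [3, 6] / [5, 7] / [8];  common shape = (4, 2, 2, 1)

Row-insert the values π_1, π_2, … into P one at a time, bumping the leftmost entry strictly greater than the inserted value down to the next row. The recording tableau Q records, in position (i, j), the step at which that cell was added to P.
  Insert 3 (step 1): P = [3];  Q = [1]
  Insert 5 (step 2): P = [3, 5];  Q = [1, 2]
  Insert 4 (step 3): P = [3, 4] / [5];  Q = [1, 2] / [3]
  Insert 9 (step 4): P = [3, 4, 9] / [5];  Q = [1, 2, 4] / [3]
  Insert 1 (step 5): P = [1, 4, 9] / [3] / [5];  Q = [1, 2, 4] / [3] / [5]
  Insert 8 (step 6): P = [1, 4, 8] / [3, 9] / [5];  Q = [1, 2, 4] / [3, 6] / [5]
  Insert 6 (step 7): P = [1, 4, 6] / [3, 8] / [5, 9];  Q = [1, 2, 4] / [3, 6] / [5, 7]
  Insert 2 (step 8): P = [1, 2, 6] / [3, 4] / [5, 8] / [9];  Q = [1, 2, 4] / [3, 6] / [5, 7] / [8]
  Insert 7 (step 9): P = [1, 2, 6, 7] / [3, 4] / [5, 8] / [9];  Q = [1, 2, 4, 9] / [3, 6] / [5, 7] / [8]
Final shape: (4, 2, 2, 1).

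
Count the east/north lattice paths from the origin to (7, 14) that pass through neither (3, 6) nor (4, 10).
Number of paths = 54365

Inclusion–exclusion. Total paths: C(21, 7) = 116280. Through P₁: C(9, 3)·C(12, 4) = 41580. Through P₂: C(14, 4)·C(7, 3) = 35035. Since P₁ is strictly southwest of P₂, a monotone path through both must visit P₁ then P₂; paths through both = C(9, 3)·C(5, 1)·C(7, 3) = 14700. Avoid both = 116280 − 41580 − 35035 + 14700 = 54365.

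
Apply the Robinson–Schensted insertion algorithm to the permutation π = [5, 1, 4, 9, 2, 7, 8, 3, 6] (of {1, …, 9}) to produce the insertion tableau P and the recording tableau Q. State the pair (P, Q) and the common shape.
P = [1, 2, 3, 6] / [4, 7, 8] / [5, 9];  Q = [1, 3, 4, 7] / [2, 6, 9] / [5, 8];  common shape = (4, 3, 2)

Row-insert the values π_1, π_2, … into P one at a time, bumping the leftmost entry strictly greater than the inserted value down to the next row. The recording tableau Q records, in position (i, j), the step at which that cell was added to P.
  Insert 5 (step 1): P = [5];  Q = [1]
  Insert 1 (step 2): P = [1] / [5];  Q = [1] / [2]
  Insert 4 (step 3): P = [1, 4] / [5];  Q = [1, 3] / [2]
  Insert 9 (step 4): P = [1, 4, 9] / [5];  Q = [1, 3, 4] / [2]
  Insert 2 (step 5): P = [1, 2, 9] / [4] / [5];  Q = [1, 3, 4] / [2] / [5]
  Insert 7 (step 6): P = [1, 2, 7] / [4, 9] / [5];  Q = [1, 3, 4] / [2, 6] / [5]
  Insert 8 (step 7): P = [1, 2, 7, 8] / [4, 9] / [5];  Q = [1, 3, 4, 7] / [2, 6] / [5]
  Insert 3 (step 8): P = [1, 2, 3, 8] / [4, 7] / [5, 9];  Q = [1, 3, 4, 7] / [2, 6] / [5, 8]
  Insert 6 (step 9): P = [1, 2, 3, 6] / [4, 7, 8] / [5, 9];  Q = [1, 3, 4, 7] / [2, 6, 9] / [5, 8]
Final shape: (4, 3, 2).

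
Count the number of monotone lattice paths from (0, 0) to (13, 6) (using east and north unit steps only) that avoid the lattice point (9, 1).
Number of paths = 25872

Total paths from (0, 0) to (13, 6): C(19, 13) = 27132. Paths through (9, 1): (paths (0, 0) → (9, 1)) × (paths (9, 1) → (13, 6)) = C(10, 9) · C(9, 4) = 10 · 126 = 1260. Avoidance count = 27132 − 1260 = 25872.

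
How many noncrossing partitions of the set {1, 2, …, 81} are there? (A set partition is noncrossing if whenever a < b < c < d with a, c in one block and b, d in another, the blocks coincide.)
C_81 = 4462290049988320482463241297506133183499654740

These noncrossing partitions are counted by the Catalan number C_n = (1/(n + 1)) · C(2n, n). For n = 81: C_81 = (1/82) · C(162, 81) = 365907784099042279561985786395502921046971688680/82 = 4462290049988320482463241297506133183499654740.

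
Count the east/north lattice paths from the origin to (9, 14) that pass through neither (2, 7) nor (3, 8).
Number of paths = 607706

Inclusion–exclusion. Total paths: C(23, 9) = 817190. Through P₁: C(9, 2)·C(14, 7) = 123552. Through P₂: C(11, 3)·C(12, 6) = 152460. Since P₁ is strictly southwest of P₂, a monotone path through both must visit P₁ then P₂; paths through both = C(9, 2)·C(2, 1)·C(12, 6) = 66528. Avoid both = 817190 − 123552 − 152460 + 66528 = 607706.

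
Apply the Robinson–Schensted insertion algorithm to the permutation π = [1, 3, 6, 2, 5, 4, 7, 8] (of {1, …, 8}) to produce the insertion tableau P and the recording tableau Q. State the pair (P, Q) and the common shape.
P = [1, 2, 4, 7, 8] / [3, 5] / [6];  Q = [1, 2, 3, 7, 8] / [4, 5] / [6];  common shape = (5, 2, 1)

Row-insert the values π_1, π_2, … into P one at a time, bumping the leftmost entry strictly greater than the inserted value down to the next row. The recording tableau Q records, in position (i, j), the step at which that cell was added to P.
  Insert 1 (step 1): P = [1];  Q = [1]
  Insert 3 (step 2): P = [1, 3];  Q = [1, 2]
  Insert 6 (step 3): P = [1, 3, 6];  Q = [1, 2, 3]
  Insert 2 (step 4): P = [1, 2, 6] / [3];  Q = [1, 2, 3] / [4]
  Insert 5 (step 5): P = [1, 2, 5] / [3, 6];  Q = [1, 2, 3] / [4, 5]
  Insert 4 (step 6): P = [1, 2, 4] / [3, 5] / [6];  Q = [1, 2, 3] / [4, 5] / [6]
  Insert 7 (step 7): P = [1, 2, 4, 7] / [3, 5] / [6];  Q = [1, 2, 3, 7] / [4, 5] / [6]
  Insert 8 (step 8): P = [1, 2, 4, 7, 8] / [3, 5] / [6];  Q = [1, 2, 3, 7, 8] / [4, 5] / [6]
Final shape: (5, 2, 1).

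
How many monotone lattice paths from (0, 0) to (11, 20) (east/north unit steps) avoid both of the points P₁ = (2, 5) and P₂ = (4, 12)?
Number of paths = 50367891

Inclusion–exclusion. Total paths: C(31, 11) = 84672315. Through P₁: C(7, 2)·C(24, 9) = 27457584. Through P₂: C(16, 4)·C(15, 7) = 11711700. Since P₁ is strictly southwest of P₂, a monotone path through both must visit P₁ then P₂; paths through both = C(7, 2)·C(9, 2)·C(15, 7) = 4864860. Avoid both = 84672315 − 27457584 − 11711700 + 4864860 = 50367891.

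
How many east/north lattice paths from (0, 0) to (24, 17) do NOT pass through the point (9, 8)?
Number of paths = 119799058210

Total paths from (0, 0) to (24, 17): C(41, 24) = 151584480450. Paths through (9, 8): (paths (0, 0) → (9, 8)) × (paths (9, 8) → (24, 17)) = C(17, 9) · C(24, 15) = 24310 · 1307504 = 31785422240. Avoidance count = 151584480450 − 31785422240 = 119799058210.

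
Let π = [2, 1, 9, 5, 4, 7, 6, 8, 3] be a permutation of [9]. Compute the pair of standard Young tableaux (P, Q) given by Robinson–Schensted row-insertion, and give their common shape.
P = [1, 3, 6, 8] / [2, 4, 7] / [5] / [9];  Q = [1, 3, 6, 8] / [2, 4, 7] / [5] / [9];  common shape = (4, 3, 1, 1)

Row-insert the values π_1, π_2, … into P one at a time, bumping the leftmost entry strictly greater than the inserted value down to the next row. The recording tableau Q records, in position (i, j), the step at which that cell was added to P.
  Insert 2 (step 1): P = [2];  Q = [1]
  Insert 1 (step 2): P = [1] / [2];  Q = [1] / [2]
  Insert 9 (step 3): P = [1, 9] / [2];  Q = [1, 3] / [2]
  Insert 5 (step 4): P = [1, 5] / [2, 9];  Q = [1, 3] / [2, 4]
  Insert 4 (step 5): P = [1, 4] / [2, 5] / [9];  Q = [1, 3] / [2, 4] / [5]
  Insert 7 (step 6): P = [1, 4, 7] / [2, 5] / [9];  Q = [1, 3, 6] / [2, 4] / [5]
  Insert 6 (step 7): P = [1, 4, 6] / [2, 5, 7] / [9];  Q = [1, 3, 6] / [2, 4, 7] / [5]
  Insert 8 (step 8): P = [1, 4, 6, 8] / [2, 5, 7] / [9];  Q = [1, 3, 6, 8] / [2, 4, 7] / [5]
  Insert 3 (step 9): P = [1, 3, 6, 8] / [2, 4, 7] / [5] / [9];  Q = [1, 3, 6, 8] / [2, 4, 7] / [5] / [9]
Final shape: (4, 3, 1, 1).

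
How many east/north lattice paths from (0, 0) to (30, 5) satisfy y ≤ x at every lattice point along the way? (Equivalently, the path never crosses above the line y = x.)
Number of paths = 272272

By the reflection principle (André's argument), the number of monotone paths to (30, 5) with n ≤ m that never go above y = x is C(35, 30) − C(35, 31) = 324632 − 52360 = 272272.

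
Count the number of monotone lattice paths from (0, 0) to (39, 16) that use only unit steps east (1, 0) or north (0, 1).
Number of paths = 29749251314475

A monotone lattice path from (0, 0) to (39, 16) consists of 39 east steps and 16 north steps in some order, so it is determined by which 39 of the 55 steps are east. The count is C(55, 39) = 29749251314475.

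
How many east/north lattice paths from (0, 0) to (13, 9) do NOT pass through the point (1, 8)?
Number of paths = 497303

Total paths from (0, 0) to (13, 9): C(22, 13) = 497420. Paths through (1, 8): (paths (0, 0) → (1, 8)) × (paths (1, 8) → (13, 9)) = C(9, 1) · C(13, 12) = 9 · 13 = 117. Avoidance count = 497420 − 117 = 497303.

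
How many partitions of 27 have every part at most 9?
p(27, parts ≤ 9) = 1845

Use the recurrence p(n, m) = p(n, m−1) + p(n−m, m): either the largest part is < m (count p(n, m−1)) or the largest part is exactly m (remove one copy of m, count p(n−m, m)). With p(0, ·) = 1 this gives p(27, parts ≤ 9) = 1845. (By conjugating Young diagrams, this also counts partitions of 27 into at most 9 parts.)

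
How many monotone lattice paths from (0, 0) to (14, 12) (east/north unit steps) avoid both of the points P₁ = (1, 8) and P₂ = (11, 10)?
Number of paths = 6115060

Inclusion–exclusion. Total paths: C(26, 14) = 9657700. Through P₁: C(9, 1)·C(17, 13) = 21420. Through P₂: C(21, 11)·C(5, 3) = 3527160. Since P₁ is strictly southwest of P₂, a monotone path through both must visit P₁ then P₂; paths through both = C(9, 1)·C(12, 10)·C(5, 3) = 5940. Avoid both = 9657700 − 21420 − 3527160 + 5940 = 6115060.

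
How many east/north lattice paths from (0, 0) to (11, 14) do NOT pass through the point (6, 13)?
Number of paths = 4294608

Total paths from (0, 0) to (11, 14): C(25, 11) = 4457400. Paths through (6, 13): (paths (0, 0) → (6, 13)) × (paths (6, 13) → (11, 14)) = C(19, 6) · C(6, 5) = 27132 · 6 = 162792. Avoidance count = 4457400 − 162792 = 4294608.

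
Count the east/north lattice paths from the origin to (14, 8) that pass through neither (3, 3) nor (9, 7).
Number of paths = 188970

Inclusion–exclusion. Total paths: C(22, 14) = 319770. Through P₁: C(6, 3)·C(16, 11) = 87360. Through P₂: C(16, 9)·C(6, 5) = 68640. Since P₁ is strictly southwest of P₂, a monotone path through both must visit P₁ then P₂; paths through both = C(6, 3)·C(10, 6)·C(6, 5) = 25200. Avoid both = 319770 − 87360 − 68640 + 25200 = 188970.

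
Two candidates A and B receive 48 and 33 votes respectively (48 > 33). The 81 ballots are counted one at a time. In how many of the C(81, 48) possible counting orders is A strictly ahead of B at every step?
Strict-lead orderings = 9959201205259856572750

Total orderings of the 81 votes with 48 for A: C(81, 48) = 53779686508403225492850. By the Bertrand ballot formula (Cycle Lemma / reflection principle), the number of orderings in which A is strictly ahead of B throughout is (p − q)/(p + q) · C(p + q, p) = (48 − 33)/(48 + 33) · 53779686508403225492850 = 9959201205259856572750.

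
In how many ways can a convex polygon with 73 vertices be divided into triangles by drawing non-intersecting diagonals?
C_71 = 5175569924646105559418940193995065716350

These polygon triangulations are counted by the Catalan number C_n = (1/(n + 1)) · C(2n, n). For n = 71: C_71 = (1/72) · C(142, 71) = 372641034574519600278163693967644731577200/72 = 5175569924646105559418940193995065716350.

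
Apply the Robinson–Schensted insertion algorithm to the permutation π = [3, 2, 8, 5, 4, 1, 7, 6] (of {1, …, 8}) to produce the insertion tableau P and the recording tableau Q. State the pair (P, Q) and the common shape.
P = [1, 4, 6] / [2, 5, 7] / [3] / [8];  Q = [1, 3, 7] / [2, 4, 8] / [5] / [6];  common shape = (3, 3, 1, 1)

Row-insert the values π_1, π_2, … into P one at a time, bumping the leftmost entry strictly greater than the inserted value down to the next row. The recording tableau Q records, in position (i, j), the step at which that cell was added to P.
  Insert 3 (step 1): P = [3];  Q = [1]
  Insert 2 (step 2): P = [2] / [3];  Q = [1] / [2]
  Insert 8 (step 3): P = [2, 8] / [3];  Q = [1, 3] / [2]
  Insert 5 (step 4): P = [2, 5] / [3, 8];  Q = [1, 3] / [2, 4]
  Insert 4 (step 5): P = [2, 4] / [3, 5] / [8];  Q = [1, 3] / [2, 4] / [5]
  Insert 1 (step 6): P = [1, 4] / [2, 5] / [3] / [8];  Q = [1, 3] / [2, 4] / [5] / [6]
  Insert 7 (step 7): P = [1, 4, 7] / [2, 5] / [3] / [8];  Q = [1, 3, 7] / [2, 4] / [5] / [6]
  Insert 6 (step 8): P = [1, 4, 6] / [2, 5, 7] / [3] / [8];  Q = [1, 3, 7] / [2, 4, 8] / [5] / [6]
Final shape: (3, 3, 1, 1).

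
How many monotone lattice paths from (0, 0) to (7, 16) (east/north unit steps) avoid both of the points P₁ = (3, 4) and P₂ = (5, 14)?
Number of paths = 125549

Inclusion–exclusion. Total paths: C(23, 7) = 245157. Through P₁: C(7, 3)·C(16, 4) = 63700. Through P₂: C(19, 5)·C(4, 2) = 69768. Since P₁ is strictly southwest of P₂, a monotone path through both must visit P₁ then P₂; paths through both = C(7, 3)·C(12, 2)·C(4, 2) = 13860. Avoid both = 245157 − 63700 − 69768 + 13860 = 125549.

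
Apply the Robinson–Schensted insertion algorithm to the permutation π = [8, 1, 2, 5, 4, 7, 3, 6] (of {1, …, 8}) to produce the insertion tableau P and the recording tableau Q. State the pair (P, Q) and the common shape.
P = [1, 2, 3, 6] / [4, 7] / [5] / [8];  Q = [1, 3, 4, 6] / [2, 8] / [5] / [7];  common shape = (4, 2, 1, 1)

Row-insert the values π_1, π_2, … into P one at a time, bumping the leftmost entry strictly greater than the inserted value down to the next row. The recording tableau Q records, in position (i, j), the step at which that cell was added to P.
  Insert 8 (step 1): P = [8];  Q = [1]
  Insert 1 (step 2): P = [1] / [8];  Q = [1] / [2]
  Insert 2 (step 3): P = [1, 2] / [8];  Q = [1, 3] / [2]
  Insert 5 (step 4): P = [1, 2, 5] / [8];  Q = [1, 3, 4] / [2]
  Insert 4 (step 5): P = [1, 2, 4] / [5] / [8];  Q = [1, 3, 4] / [2] / [5]
  Insert 7 (step 6): P = [1, 2, 4, 7] / [5] / [8];  Q = [1, 3, 4, 6] / [2] / [5]
  Insert 3 (step 7): P = [1, 2, 3, 7] / [4] / [5] / [8];  Q = [1, 3, 4, 6] / [2] / [5] / [7]
  Insert 6 (step 8): P = [1, 2, 3, 6] / [4, 7] / [5] / [8];  Q = [1, 3, 4, 6] / [2, 8] / [5] / [7]
Final shape: (4, 2, 1, 1).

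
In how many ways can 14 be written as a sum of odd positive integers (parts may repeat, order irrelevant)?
p_odd(14) = 22

Partitions of 14 using only odd parts 1, 3, 5, …: 13+1, 11+3, 11+1+1+1, 9+5, 9+3+1+1, 9+1+1+1+1+1, 7+7, 7+5+1+1, 7+3+3+1, 7+3+1+1+1+1, 7+1+1+1+1+1+1+1, 5+5+3+1, 5+5+1+1+1+1, 5+3+3+3, 5+3+3+1+1+1, 5+3+1+1+1+1+1+1, 5+1+1+1+1+1+1+1+1+1, 3+3+3+3+1+1, 3+3+3+1+1+1+1+1, 3+3+1+1+1+1+1+1+1+1, 3+1+1+1+1+1+1+1+1+1+1+1, 1+1+1+1+1+1+1+1+1+1+1+1+1+1. There are 22. (Euler: this equals q(14), the number of distinct-part partitions.)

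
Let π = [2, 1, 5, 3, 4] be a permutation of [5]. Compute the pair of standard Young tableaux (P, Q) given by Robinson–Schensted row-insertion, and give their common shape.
P = [1, 3, 4] / [2, 5];  Q = [1, 3, 5] / [2, 4];  common shape = (3, 2)

Row-insert the values π_1, π_2, … into P one at a time, bumping the leftmost entry strictly greater than the inserted value down to the next row. The recording tableau Q records, in position (i, j), the step at which that cell was added to P.
  Insert 2 (step 1): P = [2];  Q = [1]
  Insert 1 (step 2): P = [1] / [2];  Q = [1] / [2]
  Insert 5 (step 3): P = [1, 5] / [2];  Q = [1, 3] / [2]
  Insert 3 (step 4): P = [1, 3] / [2, 5];  Q = [1, 3] / [2, 4]
  Insert 4 (step 5): P = [1, 3, 4] / [2, 5];  Q = [1, 3, 5] / [2, 4]
Final shape: (3, 2).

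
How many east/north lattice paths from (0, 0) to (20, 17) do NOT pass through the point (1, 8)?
Number of paths = 15843206610

Total paths from (0, 0) to (20, 17): C(37, 20) = 15905368710. Paths through (1, 8): (paths (0, 0) → (1, 8)) × (paths (1, 8) → (20, 17)) = C(9, 1) · C(28, 19) = 9 · 6906900 = 62162100. Avoidance count = 15905368710 − 62162100 = 15843206610.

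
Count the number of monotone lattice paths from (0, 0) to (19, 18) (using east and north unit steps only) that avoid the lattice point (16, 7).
Number of paths = 17583394752

Total paths from (0, 0) to (19, 18): C(37, 19) = 17672631900. Paths through (16, 7): (paths (0, 0) → (16, 7)) × (paths (16, 7) → (19, 18)) = C(23, 16) · C(14, 3) = 245157 · 364 = 89237148. Avoidance count = 17672631900 − 89237148 = 17583394752.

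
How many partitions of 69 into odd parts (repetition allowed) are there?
p_odd(69) = 27130

Enumerate partitions using only odd parts via the recurrence o(n, m) = o(n, m−2) + o(n−m, m) over odd m, starting from the largest odd part ≤ n. This gives p_odd(69) = 27130. (Euler's theorem: equals the count of distinct-part partitions.)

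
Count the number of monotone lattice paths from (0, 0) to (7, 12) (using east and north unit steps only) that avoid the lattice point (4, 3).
Number of paths = 42688

Total paths from (0, 0) to (7, 12): C(19, 7) = 50388. Paths through (4, 3): (paths (0, 0) → (4, 3)) × (paths (4, 3) → (7, 12)) = C(7, 4) · C(12, 3) = 35 · 220 = 7700. Avoidance count = 50388 − 7700 = 42688.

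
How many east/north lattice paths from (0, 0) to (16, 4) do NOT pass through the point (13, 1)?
Number of paths = 4565

Total paths from (0, 0) to (16, 4): C(20, 16) = 4845. Paths through (13, 1): (paths (0, 0) → (13, 1)) × (paths (13, 1) → (16, 4)) = C(14, 13) · C(6, 3) = 14 · 20 = 280. Avoidance count = 4845 − 280 = 4565.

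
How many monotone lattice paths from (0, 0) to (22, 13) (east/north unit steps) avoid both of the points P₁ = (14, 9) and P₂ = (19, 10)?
Number of paths = 769291350

Inclusion–exclusion. Total paths: C(35, 22) = 1476337800. Through P₁: C(23, 14)·C(12, 8) = 404509050. Through P₂: C(29, 19)·C(6, 3) = 400600200. Since P₁ is strictly southwest of P₂, a monotone path through both must visit P₁ then P₂; paths through both = C(23, 14)·C(6, 5)·C(6, 3) = 98062800. Avoid both = 1476337800 − 404509050 − 400600200 + 98062800 = 769291350.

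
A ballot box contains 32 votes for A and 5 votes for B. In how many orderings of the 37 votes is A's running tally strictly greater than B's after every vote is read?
Strict-lead orderings = 318087

Total orderings of the 37 votes with 32 for A: C(37, 32) = 435897. By the Bertrand ballot formula (Cycle Lemma / reflection principle), the number of orderings in which A is strictly ahead of B throughout is (p − q)/(p + q) · C(p + q, p) = (32 − 5)/(32 + 5) · 435897 = 318087.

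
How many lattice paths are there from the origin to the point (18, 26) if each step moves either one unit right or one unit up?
Number of paths = 1029530696964

A monotone lattice path from (0, 0) to (18, 26) consists of 18 east steps and 26 north steps in some order, so it is determined by which 18 of the 44 steps are east. The count is C(44, 18) = 1029530696964.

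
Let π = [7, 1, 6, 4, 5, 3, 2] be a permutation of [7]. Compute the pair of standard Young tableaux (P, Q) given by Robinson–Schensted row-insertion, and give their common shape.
P = [1, 2, 5] / [3] / [4] / [6] / [7];  Q = [1, 3, 5] / [2] / [4] / [6] / [7];  common shape = (3, 1, 1, 1, 1)

Row-insert the values π_1, π_2, … into P one at a time, bumping the leftmost entry strictly greater than the inserted value down to the next row. The recording tableau Q records, in position (i, j), the step at which that cell was added to P.
  Insert 7 (step 1): P = [7];  Q = [1]
  Insert 1 (step 2): P = [1] / [7];  Q = [1] / [2]
  Insert 6 (step 3): P = [1, 6] / [7];  Q = [1, 3] / [2]
  Insert 4 (step 4): P = [1, 4] / [6] / [7];  Q = [1, 3] / [2] / [4]
  Insert 5 (step 5): P = [1, 4, 5] / [6] / [7];  Q = [1, 3, 5] / [2] / [4]
  Insert 3 (step 6): P = [1, 3, 5] / [4] / [6] / [7];  Q = [1, 3, 5] / [2] / [4] / [6]
  Insert 2 (step 7): P = [1, 2, 5] / [3] / [4] / [6] / [7];  Q = [1, 3, 5] / [2] / [4] / [6] / [7]
Final shape: (3, 1, 1, 1, 1).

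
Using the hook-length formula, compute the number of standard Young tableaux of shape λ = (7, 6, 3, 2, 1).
# SYT of shape (7, 6, 3, 2, 1) = 34398208

Hook-length formula: f^λ = n! / Π hook(c), product over all cells c of the Young diagram. For λ = (7, 6, 3, 2, 1), n = 19 boxes. Hook lengths by row (left-to-right, top-to-bottom): [11, 9, 7, 5, 4, 3, 1]; [9, 7, 5, 3, 2, 1]; [5, 3, 1]; [3, 1]; [1]. Product of hooks = 3536379000. So f^λ = 19! / 3536379000 = 121645100408832000 / 3536379000 = 34398208.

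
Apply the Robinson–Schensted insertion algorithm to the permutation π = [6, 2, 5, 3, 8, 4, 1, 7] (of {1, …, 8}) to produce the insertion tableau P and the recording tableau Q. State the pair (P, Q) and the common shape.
P = [1, 3, 4, 7] / [2, 8] / [5] / [6];  Q = [1, 3, 5, 8] / [2, 6] / [4] / [7];  common shape = (4, 2, 1, 1)

Row-insert the values π_1, π_2, … into P one at a time, bumping the leftmost entry strictly greater than the inserted value down to the next row. The recording tableau Q records, in position (i, j), the step at which that cell was added to P.
  Insert 6 (step 1): P = [6];  Q = [1]
  Insert 2 (step 2): P = [2] / [6];  Q = [1] / [2]
  Insert 5 (step 3): P = [2, 5] / [6];  Q = [1, 3] / [2]
  Insert 3 (step 4): P = [2, 3] / [5] / [6];  Q = [1, 3] / [2] / [4]
  Insert 8 (step 5): P = [2, 3, 8] / [5] / [6];  Q = [1, 3, 5] / [2] / [4]
  Insert 4 (step 6): P = [2, 3, 4] / [5, 8] / [6];  Q = [1, 3, 5] / [2, 6] / [4]
  Insert 1 (step 7): P = [1, 3, 4] / [2, 8] / [5] / [6];  Q = [1, 3, 5] / [2, 6] / [4] / [7]
  Insert 7 (step 8): P = [1, 3, 4, 7] / [2, 8] / [5] / [6];  Q = [1, 3, 5, 8] / [2, 6] / [4] / [7]
Final shape: (4, 2, 1, 1).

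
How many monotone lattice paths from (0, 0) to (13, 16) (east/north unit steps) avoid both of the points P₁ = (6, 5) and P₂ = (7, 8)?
Number of paths = 39386466

Inclusion–exclusion. Total paths: C(29, 13) = 67863915. Through P₁: C(11, 6)·C(18, 7) = 14702688. Through P₂: C(15, 7)·C(14, 6) = 19324305. Since P₁ is strictly southwest of P₂, a monotone path through both must visit P₁ then P₂; paths through both = C(11, 6)·C(4, 1)·C(14, 6) = 5549544. Avoid both = 67863915 − 14702688 − 19324305 + 5549544 = 39386466.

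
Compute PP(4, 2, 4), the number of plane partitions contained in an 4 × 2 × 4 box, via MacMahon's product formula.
PP(4, 2, 4) = 1764

Evaluate the triple product over i = 1..4, j = 1..2, k = 1..4. The factors are (2/1) · (3/2) · (4/3) · (5/4) · (3/2) · (4/3) · (5/4) · (6/5) · … (32 factors total). The numerators and denominators telescope so the product is an integer; carrying out the multiplication exactly gives PP(4, 2, 4) = 1764.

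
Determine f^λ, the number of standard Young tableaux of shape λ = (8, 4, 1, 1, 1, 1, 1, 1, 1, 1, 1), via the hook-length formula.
# SYT of shape (8, 4, 1, 1, 1, 1, 1, 1, 1, 1, 1) = 12435500

Hook-length formula: f^λ = n! / Π hook(c), product over all cells c of the Young diagram. For λ = (8, 4, 1, 1, 1, 1, 1, 1, 1, 1, 1), n = 21 boxes. Hook lengths by row (left-to-right, top-to-bottom): [18, 8, 7, 6, 4, 3, 2, 1]; [13, 3, 2, 1]; [9]; [8]; [7]; [6]; [5]; [4]; [3]; [2]; [1]. Product of hooks = 4108475105280. So f^λ = 21! / 4108475105280 = 51090942171709440000 / 4108475105280 = 12435500.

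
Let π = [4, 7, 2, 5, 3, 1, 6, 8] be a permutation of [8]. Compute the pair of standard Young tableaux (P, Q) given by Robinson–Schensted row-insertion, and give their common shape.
P = [1, 3, 6, 8] / [2, 5] / [4] / [7];  Q = [1, 2, 7, 8] / [3, 4] / [5] / [6];  common shape = (4, 2, 1, 1)

Row-insert the values π_1, π_2, … into P one at a time, bumping the leftmost entry strictly greater than the inserted value down to the next row. The recording tableau Q records, in position (i, j), the step at which that cell was added to P.
  Insert 4 (step 1): P = [4];  Q = [1]
  Insert 7 (step 2): P = [4, 7];  Q = [1, 2]
  Insert 2 (step 3): P = [2, 7] / [4];  Q = [1, 2] / [3]
  Insert 5 (step 4): P = [2, 5] / [4, 7];  Q = [1, 2] / [3, 4]
  Insert 3 (step 5): P = [2, 3] / [4, 5] / [7];  Q = [1, 2] / [3, 4] / [5]
  Insert 1 (step 6): P = [1, 3] / [2, 5] / [4] / [7];  Q = [1, 2] / [3, 4] / [5] / [6]
  Insert 6 (step 7): P = [1, 3, 6] / [2, 5] / [4] / [7];  Q = [1, 2, 7] / [3, 4] / [5] / [6]
  Insert 8 (step 8): P = [1, 3, 6, 8] / [2, 5] / [4] / [7];  Q = [1, 2, 7, 8] / [3, 4] / [5] / [6]
Final shape: (4, 2, 1, 1).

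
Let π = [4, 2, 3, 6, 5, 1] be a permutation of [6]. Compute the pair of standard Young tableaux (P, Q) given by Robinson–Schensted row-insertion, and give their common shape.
P = [1, 3, 5] / [2, 6] / [4];  Q = [1, 3, 4] / [2, 5] / [6];  common shape = (3, 2, 1)

Row-insert the values π_1, π_2, … into P one at a time, bumping the leftmost entry strictly greater than the inserted value down to the next row. The recording tableau Q records, in position (i, j), the step at which that cell was added to P.
  Insert 4 (step 1): P = [4];  Q = [1]
  Insert 2 (step 2): P = [2] / [4];  Q = [1] / [2]
  Insert 3 (step 3): P = [2, 3] / [4];  Q = [1, 3] / [2]
  Insert 6 (step 4): P = [2, 3, 6] / [4];  Q = [1, 3, 4] / [2]
  Insert 5 (step 5): P = [2, 3, 5] / [4, 6];  Q = [1, 3, 4] / [2, 5]
  Insert 1 (step 6): P = [1, 3, 5] / [2, 6] / [4];  Q = [1, 3, 4] / [2, 5] / [6]
Final shape: (3, 2, 1).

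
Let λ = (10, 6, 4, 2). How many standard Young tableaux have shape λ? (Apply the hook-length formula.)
# SYT of shape (10, 6, 4, 2) = 443201220

Hook-length formula: f^λ = n! / Π hook(c), product over all cells c of the Young diagram. For λ = (10, 6, 4, 2), n = 22 boxes. Hook lengths by row (left-to-right, top-to-bottom): [13, 12, 10, 9, 7, 6, 4, 3, 2, 1]; [8, 7, 5, 4, 2, 1]; [5, 4, 2, 1]; [2, 1]. Product of hooks = 2536095744000. So f^λ = 22! / 2536095744000 = 1124000727777607680000 / 2536095744000 = 443201220.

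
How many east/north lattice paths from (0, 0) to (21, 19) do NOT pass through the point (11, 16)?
Number of paths = 127553570430

Total paths from (0, 0) to (21, 19): C(40, 21) = 131282408400. Paths through (11, 16): (paths (0, 0) → (11, 16)) × (paths (11, 16) → (21, 19)) = C(27, 11) · C(13, 10) = 13037895 · 286 = 3728837970. Avoidance count = 131282408400 − 3728837970 = 127553570430.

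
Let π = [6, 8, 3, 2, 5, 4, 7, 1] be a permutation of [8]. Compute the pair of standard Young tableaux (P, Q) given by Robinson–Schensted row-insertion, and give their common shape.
P = [1, 4, 7] / [2, 5] / [3, 8] / [6];  Q = [1, 2, 7] / [3, 5] / [4, 6] / [8];  common shape = (3, 2, 2, 1)

Row-insert the values π_1, π_2, … into P one at a time, bumping the leftmost entry strictly greater than the inserted value down to the next row. The recording tableau Q records, in position (i, j), the step at which that cell was added to P.
  Insert 6 (step 1): P = [6];  Q = [1]
  Insert 8 (step 2): P = [6, 8];  Q = [1, 2]
  Insert 3 (step 3): P = [3, 8] / [6];  Q = [1, 2] / [3]
  Insert 2 (step 4): P = [2, 8] / [3] / [6];  Q = [1, 2] / [3] / [4]
  Insert 5 (step 5): P = [2, 5] / [3, 8] / [6];  Q = [1, 2] / [3, 5] / [4]
  Insert 4 (step 6): P = [2, 4] / [3, 5] / [6, 8];  Q = [1, 2] / [3, 5] / [4, 6]
  Insert 7 (step 7): P = [2, 4, 7] / [3, 5] / [6, 8];  Q = [1, 2, 7] / [3, 5] / [4, 6]
  Insert 1 (step 8): P = [1, 4, 7] / [2, 5] / [3, 8] / [6];  Q = [1, 2, 7] / [3, 5] / [4, 6] / [8]
Final shape: (3, 2, 2, 1).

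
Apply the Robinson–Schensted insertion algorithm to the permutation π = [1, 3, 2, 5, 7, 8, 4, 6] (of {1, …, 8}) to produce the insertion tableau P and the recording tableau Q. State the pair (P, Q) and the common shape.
P = [1, 2, 4, 6, 8] / [3, 5, 7];  Q = [1, 2, 4, 5, 6] / [3, 7, 8];  common shape = (5, 3)

Row-insert the values π_1, π_2, … into P one at a time, bumping the leftmost entry strictly greater than the inserted value down to the next row. The recording tableau Q records, in position (i, j), the step at which that cell was added to P.
  Insert 1 (step 1): P = [1];  Q = [1]
  Insert 3 (step 2): P = [1, 3];  Q = [1, 2]
  Insert 2 (step 3): P = [1, 2] / [3];  Q = [1, 2] / [3]
  Insert 5 (step 4): P = [1, 2, 5] / [3];  Q = [1, 2, 4] / [3]
  Insert 7 (step 5): P = [1, 2, 5, 7] / [3];  Q = [1, 2, 4, 5] / [3]
  Insert 8 (step 6): P = [1, 2, 5, 7, 8] / [3];  Q = [1, 2, 4, 5, 6] / [3]
  Insert 4 (step 7): P = [1, 2, 4, 7, 8] / [3, 5];  Q = [1, 2, 4, 5, 6] / [3, 7]
  Insert 6 (step 8): P = [1, 2, 4, 6, 8] / [3, 5, 7];  Q = [1, 2, 4, 5, 6] / [3, 7, 8]
Final shape: (5, 3).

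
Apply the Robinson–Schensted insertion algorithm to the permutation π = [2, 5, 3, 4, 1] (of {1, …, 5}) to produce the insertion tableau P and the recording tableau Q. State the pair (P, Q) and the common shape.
P = [1, 3, 4] / [2] / [5];  Q = [1, 2, 4] / [3] / [5];  common shape = (3, 1, 1)

Row-insert the values π_1, π_2, … into P one at a time, bumping the leftmost entry strictly greater than the inserted value down to the next row. The recording tableau Q records, in position (i, j), the step at which that cell was added to P.
  Insert 2 (step 1): P = [2];  Q = [1]
  Insert 5 (step 2): P = [2, 5];  Q = [1, 2]
  Insert 3 (step 3): P = [2, 3] / [5];  Q = [1, 2] / [3]
  Insert 4 (step 4): P = [2, 3, 4] / [5];  Q = [1, 2, 4] / [3]
  Insert 1 (step 5): P = [1, 3, 4] / [2] / [5];  Q = [1, 2, 4] / [3] / [5]
Final shape: (3, 1, 1).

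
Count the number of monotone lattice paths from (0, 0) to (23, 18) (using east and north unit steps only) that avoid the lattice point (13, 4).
Number of paths = 197444851320

Total paths from (0, 0) to (23, 18): C(41, 23) = 202112640600. Paths through (13, 4): (paths (0, 0) → (13, 4)) × (paths (13, 4) → (23, 18)) = C(17, 13) · C(24, 10) = 2380 · 1961256 = 4667789280. Avoidance count = 202112640600 − 4667789280 = 197444851320.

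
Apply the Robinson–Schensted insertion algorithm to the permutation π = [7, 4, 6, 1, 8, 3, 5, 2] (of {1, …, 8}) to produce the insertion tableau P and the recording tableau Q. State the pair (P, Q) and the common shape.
P = [1, 2, 5] / [3, 6, 8] / [4] / [7];  Q = [1, 3, 5] / [2, 6, 7] / [4] / [8];  common shape = (3, 3, 1, 1)

Row-insert the values π_1, π_2, … into P one at a time, bumping the leftmost entry strictly greater than the inserted value down to the next row. The recording tableau Q records, in position (i, j), the step at which that cell was added to P.
  Insert 7 (step 1): P = [7];  Q = [1]
  Insert 4 (step 2): P = [4] / [7];  Q = [1] / [2]
  Insert 6 (step 3): P = [4, 6] / [7];  Q = [1, 3] / [2]
  Insert 1 (step 4): P = [1, 6] / [4] / [7];  Q = [1, 3] / [2] / [4]
  Insert 8 (step 5): P = [1, 6, 8] / [4] / [7];  Q = [1, 3, 5] / [2] / [4]
  Insert 3 (step 6): P = [1, 3, 8] / [4, 6] / [7];  Q = [1, 3, 5] / [2, 6] / [4]
  Insert 5 (step 7): P = [1, 3, 5] / [4, 6, 8] / [7];  Q = [1, 3, 5] / [2, 6, 7] / [4]
  Insert 2 (step 8): P = [1, 2, 5] / [3, 6, 8] / [4] / [7];  Q = [1, 3, 5] / [2, 6, 7] / [4] / [8]
Final shape: (3, 3, 1, 1).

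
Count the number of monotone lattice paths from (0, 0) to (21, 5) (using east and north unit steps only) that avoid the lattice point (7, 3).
Number of paths = 51380

Total paths from (0, 0) to (21, 5): C(26, 21) = 65780. Paths through (7, 3): (paths (0, 0) → (7, 3)) × (paths (7, 3) → (21, 5)) = C(10, 7) · C(16, 14) = 120 · 120 = 14400. Avoidance count = 65780 − 14400 = 51380.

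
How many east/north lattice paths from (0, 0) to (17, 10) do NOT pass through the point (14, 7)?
Number of paths = 6110685

Total paths from (0, 0) to (17, 10): C(27, 17) = 8436285. Paths through (14, 7): (paths (0, 0) → (14, 7)) × (paths (14, 7) → (17, 10)) = C(21, 14) · C(6, 3) = 116280 · 20 = 2325600. Avoidance count = 8436285 − 2325600 = 6110685.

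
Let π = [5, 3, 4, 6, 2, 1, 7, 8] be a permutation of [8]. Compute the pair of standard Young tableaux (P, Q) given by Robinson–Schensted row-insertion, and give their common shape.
P = [1, 4, 6, 7, 8] / [2] / [3] / [5];  Q = [1, 3, 4, 7, 8] / [2] / [5] / [6];  common shape = (5, 1, 1, 1)

Row-insert the values π_1, π_2, … into P one at a time, bumping the leftmost entry strictly greater than the inserted value down to the next row. The recording tableau Q records, in position (i, j), the step at which that cell was added to P.
  Insert 5 (step 1): P = [5];  Q = [1]
  Insert 3 (step 2): P = [3] / [5];  Q = [1] / [2]
  Insert 4 (step 3): P = [3, 4] / [5];  Q = [1, 3] / [2]
  Insert 6 (step 4): P = [3, 4, 6] / [5];  Q = [1, 3, 4] / [2]
  Insert 2 (step 5): P = [2, 4, 6] / [3] / [5];  Q = [1, 3, 4] / [2] / [5]
  Insert 1 (step 6): P = [1, 4, 6] / [2] / [3] / [5];  Q = [1, 3, 4] / [2] / [5] / [6]
  Insert 7 (step 7): P = [1, 4, 6, 7] / [2] / [3] / [5];  Q = [1, 3, 4, 7] / [2] / [5] / [6]
  Insert 8 (step 8): P = [1, 4, 6, 7, 8] / [2] / [3] / [5];  Q = [1, 3, 4, 7, 8] / [2] / [5] / [6]
Final shape: (5, 1, 1, 1).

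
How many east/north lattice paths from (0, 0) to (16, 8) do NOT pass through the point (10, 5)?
Number of paths = 483219

Total paths from (0, 0) to (16, 8): C(24, 16) = 735471. Paths through (10, 5): (paths (0, 0) → (10, 5)) × (paths (10, 5) → (16, 8)) = C(15, 10) · C(9, 6) = 3003 · 84 = 252252. Avoidance count = 735471 − 252252 = 483219.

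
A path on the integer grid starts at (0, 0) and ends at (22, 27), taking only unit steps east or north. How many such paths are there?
Number of paths = 49699896548176

A monotone lattice path from (0, 0) to (22, 27) consists of 22 east steps and 27 north steps in some order, so it is determined by which 22 of the 49 steps are east. The count is C(49, 22) = 49699896548176.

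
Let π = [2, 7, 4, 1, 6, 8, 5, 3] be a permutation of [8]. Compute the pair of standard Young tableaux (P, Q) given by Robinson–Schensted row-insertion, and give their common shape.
P = [1, 3, 5, 8] / [2, 4] / [6] / [7];  Q = [1, 2, 5, 6] / [3, 7] / [4] / [8];  common shape = (4, 2, 1, 1)

Row-insert the values π_1, π_2, … into P one at a time, bumping the leftmost entry strictly greater than the inserted value down to the next row. The recording tableau Q records, in position (i, j), the step at which that cell was added to P.
  Insert 2 (step 1): P = [2];  Q = [1]
  Insert 7 (step 2): P = [2, 7];  Q = [1, 2]
  Insert 4 (step 3): P = [2, 4] / [7];  Q = [1, 2] / [3]
  Insert 1 (step 4): P = [1, 4] / [2] / [7];  Q = [1, 2] / [3] / [4]
  Insert 6 (step 5): P = [1, 4, 6] / [2] / [7];  Q = [1, 2, 5] / [3] / [4]
  Insert 8 (step 6): P = [1, 4, 6, 8] / [2] / [7];  Q = [1, 2, 5, 6] / [3] / [4]
  Insert 5 (step 7): P = [1, 4, 5, 8] / [2, 6] / [7];  Q = [1, 2, 5, 6] / [3, 7] / [4]
  Insert 3 (step 8): P = [1, 3, 5, 8] / [2, 4] / [6] / [7];  Q = [1, 2, 5, 6] / [3, 7] / [4] / [8]
Final shape: (4, 2, 1, 1).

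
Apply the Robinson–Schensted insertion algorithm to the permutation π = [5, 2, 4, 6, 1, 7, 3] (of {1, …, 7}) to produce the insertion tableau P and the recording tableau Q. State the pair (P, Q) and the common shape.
P = [1, 3, 6, 7] / [2, 4] / [5];  Q = [1, 3, 4, 6] / [2, 7] / [5];  common shape = (4, 2, 1)

Row-insert the values π_1, π_2, … into P one at a time, bumping the leftmost entry strictly greater than the inserted value down to the next row. The recording tableau Q records, in position (i, j), the step at which that cell was added to P.
  Insert 5 (step 1): P = [5];  Q = [1]
  Insert 2 (step 2): P = [2] / [5];  Q = [1] / [2]
  Insert 4 (step 3): P = [2, 4] / [5];  Q = [1, 3] / [2]
  Insert 6 (step 4): P = [2, 4, 6] / [5];  Q = [1, 3, 4] / [2]
  Insert 1 (step 5): P = [1, 4, 6] / [2] / [5];  Q = [1, 3, 4] / [2] / [5]
  Insert 7 (step 6): P = [1, 4, 6, 7] / [2] / [5];  Q = [1, 3, 4, 6] / [2] / [5]
  Insert 3 (step 7): P = [1, 3, 6, 7] / [2, 4] / [5];  Q = [1, 3, 4, 6] / [2, 7] / [5]
Final shape: (4, 2, 1).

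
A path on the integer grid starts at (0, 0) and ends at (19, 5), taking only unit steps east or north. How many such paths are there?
Number of paths = 42504

A monotone lattice path from (0, 0) to (19, 5) consists of 19 east steps and 5 north steps in some order, so it is determined by which 19 of the 24 steps are east. The count is C(24, 19) = 42504.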